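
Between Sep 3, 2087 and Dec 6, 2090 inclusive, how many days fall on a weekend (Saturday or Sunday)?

340

Sep 3, 2087 is a Wednesday.
That's 1191 days from start to end, counting both.
1191 = 7 × 170 + 1, so there are 170 full weeks plus 1 extra day.
Each full week contributes 2 weekend days (Sat, Sun): 170 × 2 = 340.
The 1 extra day is Wed — none qualify.
Total: 340 + 0 = 340.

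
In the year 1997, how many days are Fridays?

52

1 January 1997 is a Wednesday.
That's 365 days from start to end, counting both.
365 = 7 × 52 + 1, so there are 52 full weeks plus 1 extra day.
Each full week contributes one Friday: 52 so far.
The 1 extra day is Wed — none qualify.
Total: 52 + 0 = 52.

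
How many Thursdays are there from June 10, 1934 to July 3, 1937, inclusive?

160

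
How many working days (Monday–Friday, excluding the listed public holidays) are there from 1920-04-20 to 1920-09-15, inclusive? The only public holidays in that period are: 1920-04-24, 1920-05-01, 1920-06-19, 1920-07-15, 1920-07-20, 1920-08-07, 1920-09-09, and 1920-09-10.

1920-04-20 is a Tuesday.
The range spans 149 days (inclusive of both endpoints).
149 = 7 × 21 + 2, so there are 21 full weeks plus 2 extra days.
Each full week contributes 5 weekdays (Mon–Fri): 21 × 5 = 105.
The 2 extra days are Tuesday, Wednesday — 2 of them qualify.
Total: 105 + 2 = 107.
Holidays: 1920-04-24 (Sat); 1920-05-01 (Sat); 1920-06-19 (Sat); 1920-07-15 (Thu); 1920-07-20 (Tue); 1920-08-07 (Sat); 1920-09-09 (Thu); 1920-09-10 (Fri).
4 of the 8 holidays fall on weekdays; the rest are weekends and were already excluded.
Business days: 107 − 4 = 103.

103 working days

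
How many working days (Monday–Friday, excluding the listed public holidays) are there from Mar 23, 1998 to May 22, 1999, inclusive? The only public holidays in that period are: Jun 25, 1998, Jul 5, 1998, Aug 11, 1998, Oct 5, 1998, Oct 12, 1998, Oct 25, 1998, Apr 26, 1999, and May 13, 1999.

299 working days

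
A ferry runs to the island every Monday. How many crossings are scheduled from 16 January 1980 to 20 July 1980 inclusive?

16 January 1980 is a Wednesday.
The range spans 187 days (inclusive of both endpoints).
187 = 7 × 26 + 5, so there are 26 full weeks plus 5 extra days.
Each full week contributes one Monday: 26 so far.
The 5 extra days are Wed, Thu, Fri, Sat, Sun — none qualify.
Total: 26 + 0 = 26.

26 Mondays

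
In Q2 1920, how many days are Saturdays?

13

Apr 1, 1920 is a Thursday.
The range spans 91 days (inclusive of both endpoints).
91 = 7 × 13, so the span is exactly 13 full weeks.
Each full week contributes one Saturday: 13 so far.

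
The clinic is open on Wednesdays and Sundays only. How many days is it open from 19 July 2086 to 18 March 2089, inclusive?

278

19 July 2086 is a Friday.
From 19 July 2086 to 18 March 2089 is 974 days inclusive.
974 = 7 × 139 + 1, so there are 139 full weeks plus 1 extra day.
Each full week contributes 2 days from the set (Wed, Sun): 139 × 2 = 278.
The 1 extra day is Friday — none qualify.
Total: 278 + 0 = 278.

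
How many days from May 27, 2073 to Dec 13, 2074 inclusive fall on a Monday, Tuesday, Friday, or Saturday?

323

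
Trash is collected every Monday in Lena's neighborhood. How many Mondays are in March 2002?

4

March 1, 2002 is a Friday.
That's 31 days from start to end, counting both.
31 = 7 × 4 + 3, so there are 4 full weeks plus 3 extra days.
Each full week contributes one Monday: 4 so far.
The 3 extra days are Fri, Sat, Sun — none qualify.
Total: 4 + 0 = 4.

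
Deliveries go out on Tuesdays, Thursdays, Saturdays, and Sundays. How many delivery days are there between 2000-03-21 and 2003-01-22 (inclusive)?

2000-03-21 is a Tuesday.
From 2000-03-21 to 2003-01-22 is 1038 days inclusive.
1038 = 7 × 148 + 2, so there are 148 full weeks plus 2 extra days.
Each full week contributes 4 days from the set (Tue, Thu, Sat, Sun): 148 × 4 = 592.
The 2 extra days are Tuesday, Wednesday — 1 of them qualifies.
Total: 592 + 1 = 593.

593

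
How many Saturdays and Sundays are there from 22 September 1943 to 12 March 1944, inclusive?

22 September 1943 is a Wednesday.
The range spans 173 days (inclusive of both endpoints).
173 = 7 × 24 + 5, so there are 24 full weeks plus 5 extra days.
Each full week contributes 2 weekend days (Sat, Sun): 24 × 2 = 48.
The 5 extra days are Wed, Thu, Fri, Sat, Sun — 2 of them qualify.
Total: 48 + 2 = 50.

50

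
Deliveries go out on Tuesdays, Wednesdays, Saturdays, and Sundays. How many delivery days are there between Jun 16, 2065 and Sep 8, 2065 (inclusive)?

Jun 16, 2065 is a Tuesday.
From Jun 16, 2065 to Sep 8, 2065 is 85 days inclusive.
85 = 7 × 12 + 1, so there are 12 full weeks plus 1 extra day.
Each full week contributes 4 days from the set (Tue, Wed, Sat, Sun): 12 × 4 = 48.
The 1 extra day is Tuesday — 1 of them qualifies.
Total: 48 + 1 = 49.

49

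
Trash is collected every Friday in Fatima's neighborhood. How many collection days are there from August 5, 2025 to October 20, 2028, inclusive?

August 5, 2025 is a Tuesday.
The range spans 1173 days (inclusive of both endpoints).
1173 = 7 × 167 + 4, so there are 167 full weeks plus 4 extra days.
Each full week contributes one Friday: 167 so far.
The 4 extra days are Tuesday, Wednesday, Thursday, Friday — 1 of them qualifies.
Total: 167 + 1 = 168.

168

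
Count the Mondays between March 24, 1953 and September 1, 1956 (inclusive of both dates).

March 24, 1953 is a Tuesday.
That's 1258 days from start to end, counting both.
1258 = 7 × 179 + 5, so there are 179 full weeks plus 5 extra days.
Each full week contributes one Monday: 179 so far.
The 5 extra days are Tue, Wed, Thu, Fri, Sat — none qualify.
Total: 179 + 0 = 179.

179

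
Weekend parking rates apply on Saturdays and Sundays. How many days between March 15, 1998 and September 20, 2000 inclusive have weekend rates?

March 15, 1998 is a Sunday.
That's 921 days from start to end, counting both.
921 = 7 × 131 + 4, so there are 131 full weeks plus 4 extra days.
Each full week contributes 2 weekend days (Sat, Sun): 131 × 2 = 262.
The 4 extra days are Sunday, Monday, Tuesday, Wednesday — 1 of them qualifies.
Total: 262 + 1 = 263.

263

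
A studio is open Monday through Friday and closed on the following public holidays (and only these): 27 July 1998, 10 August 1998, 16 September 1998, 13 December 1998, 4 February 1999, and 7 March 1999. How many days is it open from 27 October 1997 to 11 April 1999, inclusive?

376

27 October 1997 is a Monday.
That's 532 days from start to end, counting both.
532 = 7 × 76, so the span is exactly 76 full weeks.
Each full week contributes 5 weekdays (Mon–Fri): 76 × 5 = 380.
Total: 380.
Holidays: 27 July 1998 (Mon); 10 August 1998 (Mon); 16 September 1998 (Wed); 13 December 1998 (Sun); 4 February 1999 (Thu); 7 March 1999 (Sun).
4 of the 6 holidays fall on weekdays; the rest are weekends and were already excluded.
Business days: 380 − 4 = 376.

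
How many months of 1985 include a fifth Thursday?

4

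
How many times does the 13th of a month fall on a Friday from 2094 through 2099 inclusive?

Friday-the-13ths by year:
2094: Aug
2095: May
2096: Jan, Apr, Jul
2097: Sep, Dec
2098: Jun
2099: Feb, Mar, Nov

11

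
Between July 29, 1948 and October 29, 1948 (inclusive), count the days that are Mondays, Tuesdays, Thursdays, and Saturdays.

July 29, 1948 is a Thursday.
The range spans 93 days (inclusive of both endpoints).
93 = 7 × 13 + 2, so there are 13 full weeks plus 2 extra days.
Each full week contributes 4 days from the set (Mon, Tue, Thu, Sat): 13 × 4 = 52.
The 2 extra days are Thu, Fri — 1 of them qualifies.
Total: 52 + 1 = 53.

53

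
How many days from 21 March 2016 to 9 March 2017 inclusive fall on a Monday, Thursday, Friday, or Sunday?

202

21 March 2016 is a Monday.
From 21 March 2016 to 9 March 2017 is 354 days inclusive.
354 = 7 × 50 + 4, so there are 50 full weeks plus 4 extra days.
Each full week contributes 4 days from the set (Mon, Thu, Fri, Sun): 50 × 4 = 200.
The 4 extra days are Mon, Tue, Wed, Thu — 2 of them qualify.
Total: 200 + 2 = 202.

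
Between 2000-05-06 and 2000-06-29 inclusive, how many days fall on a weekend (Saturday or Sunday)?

2000-05-06 is a Saturday.
That's 55 days from start to end, counting both.
55 = 7 × 7 + 6, so there are 7 full weeks plus 6 extra days.
Each full week contributes 2 weekend days (Sat, Sun): 7 × 2 = 14.
The 6 extra days are Saturday, Sunday, Monday, Tuesday, Wednesday, Thursday — 2 of them qualify.
Total: 14 + 2 = 16.

16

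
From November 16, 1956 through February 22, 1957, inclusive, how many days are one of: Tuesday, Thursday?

28

November 16, 1956 is a Friday.
The range spans 99 days (inclusive of both endpoints).
99 = 7 × 14 + 1, so there are 14 full weeks plus 1 extra day.
Each full week contributes 2 days from the set (Tue, Thu): 14 × 2 = 28.
The 1 extra day is Friday — none qualify.
Total: 28 + 0 = 28.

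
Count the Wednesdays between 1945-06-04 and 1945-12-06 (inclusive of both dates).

1945-06-04 is a Monday.
The range spans 186 days (inclusive of both endpoints).
186 = 7 × 26 + 4, so there are 26 full weeks plus 4 extra days.
Each full week contributes one Wednesday: 26 so far.
The 4 extra days are Mon, Tue, Wed, Thu — 1 of them qualifies.
Total: 26 + 1 = 27.

27 Wednesdays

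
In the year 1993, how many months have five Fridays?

5

A month has five Fridays exactly when Friday falls within its first (length − 28) days.
Jan: 31 days, starts Fri → 5 of Fri, Sat, Sun ✓
Feb: 28 days, starts Mon → 5 of (none)
Mar: 31 days, starts Mon → 5 of Mon, Tue, Wed
Apr: 30 days, starts Thu → 5 of Thu, Fri ✓
May: 31 days, starts Sat → 5 of Sat, Sun, Mon
Jun: 30 days, starts Tue → 5 of Tue, Wed
Jul: 31 days, starts Thu → 5 of Thu, Fri, Sat ✓
Aug: 31 days, starts Sun → 5 of Sun, Mon, Tue
Sep: 30 days, starts Wed → 5 of Wed, Thu
Oct: 31 days, starts Fri → 5 of Fri, Sat, Sun ✓
Nov: 30 days, starts Mon → 5 of Mon, Tue
Dec: 31 days, starts Wed → 5 of Wed, Thu, Fri ✓
Months with five Fridays: Jan, Apr, Jul, Oct, Dec.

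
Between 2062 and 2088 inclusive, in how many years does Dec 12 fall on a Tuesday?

Day of week of December 12 in each year:
2062: Tue ✓, 2063: Wed, 2064: Fri, 2065: Sat, 2066: Sun, 2067: Mon, 2068: Wed, 2069: Thu, 2070: Fri, 2071: Sat, 2072: Mon, 2073: Tue ✓, 2074: Wed, 2075: Thu, 2076: Sat, 2077: Sun, 2078: Mon, 2079: Tue ✓, 2080: Thu, 2081: Fri, 2082: Sat, 2083: Sun, 2084: Tue ✓, 2085: Wed, 2086: Thu, 2087: Fri, 2088: Sun
Tuesdays: 2062, 2073, 2079, 2084.

4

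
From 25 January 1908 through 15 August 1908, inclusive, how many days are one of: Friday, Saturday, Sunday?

88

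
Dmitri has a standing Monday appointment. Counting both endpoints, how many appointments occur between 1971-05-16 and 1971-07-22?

1971-05-16 is a Sunday.
From 1971-05-16 to 1971-07-22 is 68 days inclusive.
68 = 7 × 9 + 5, so there are 9 full weeks plus 5 extra days.
Each full week contributes one Monday: 9 so far.
The 5 extra days are Sunday, Monday, Tuesday, Wednesday, Thursday — 1 of them qualifies.
Total: 9 + 1 = 10.

10 Mondays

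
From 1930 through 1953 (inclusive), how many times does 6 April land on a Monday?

4

Day of week of April 6 in each year:
1930: Sun, 1931: Mon ✓, 1932: Wed, 1933: Thu, 1934: Fri, 1935: Sat, 1936: Mon ✓, 1937: Tue, 1938: Wed, 1939: Thu, 1940: Sat, 1941: Sun, 1942: Mon ✓, 1943: Tue, 1944: Thu, 1945: Fri, 1946: Sat, 1947: Sun, 1948: Tue, 1949: Wed, 1950: Thu, 1951: Fri, 1952: Sun, 1953: Mon ✓
Mondays: 1931, 1936, 1942, 1953.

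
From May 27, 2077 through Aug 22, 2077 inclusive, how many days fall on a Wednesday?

12

May 27, 2077 is a Thursday.
That's 88 days from start to end, counting both.
88 = 7 × 12 + 4, so there are 12 full weeks plus 4 extra days.
Each full week contributes one Wednesday: 12 so far.
The 4 extra days are Thu, Fri, Sat, Sun — none qualify.
Total: 12 + 0 = 12.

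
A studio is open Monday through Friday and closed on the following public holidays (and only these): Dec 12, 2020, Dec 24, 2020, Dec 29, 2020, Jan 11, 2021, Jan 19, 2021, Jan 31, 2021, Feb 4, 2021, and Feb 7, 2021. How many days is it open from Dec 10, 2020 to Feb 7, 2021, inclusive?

37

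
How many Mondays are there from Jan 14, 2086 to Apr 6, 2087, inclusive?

64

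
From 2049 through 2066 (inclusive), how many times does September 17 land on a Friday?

Day of week of September 17 in each year:
2049: Fri ✓, 2050: Sat, 2051: Sun, 2052: Tue, 2053: Wed, 2054: Thu, 2055: Fri ✓, 2056: Sun, 2057: Mon, 2058: Tue, 2059: Wed, 2060: Fri ✓, 2061: Sat, 2062: Sun, 2063: Mon, 2064: Wed, 2065: Thu, 2066: Fri ✓
Fridays: 2049, 2055, 2060, 2066.

4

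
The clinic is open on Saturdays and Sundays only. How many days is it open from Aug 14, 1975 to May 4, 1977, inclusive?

Aug 14, 1975 is a Thursday.
That's 630 days from start to end, counting both.
630 = 7 × 90, so the span is exactly 90 full weeks.
Each full week contributes 2 days from the set (Sat, Sun): 90 × 2 = 180.

180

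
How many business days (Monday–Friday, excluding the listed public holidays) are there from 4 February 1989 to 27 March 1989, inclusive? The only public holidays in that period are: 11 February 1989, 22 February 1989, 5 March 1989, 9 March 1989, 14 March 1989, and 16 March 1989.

4 February 1989 is a Saturday.
From 4 February 1989 to 27 March 1989 is 52 days inclusive.
52 = 7 × 7 + 3, so there are 7 full weeks plus 3 extra days.
Each full week contributes 5 weekdays (Mon–Fri): 7 × 5 = 35.
The 3 extra days are Saturday, Sunday, Monday — 1 of them qualifies.
Total: 35 + 1 = 36.
Holidays: 11 February 1989 (Sat); 22 February 1989 (Wed); 5 March 1989 (Sun); 9 March 1989 (Thu); 14 March 1989 (Tue); 16 March 1989 (Thu).
4 of the 6 holidays fall on weekdays; the rest are weekends and were already excluded.
Business days: 36 − 4 = 32.

32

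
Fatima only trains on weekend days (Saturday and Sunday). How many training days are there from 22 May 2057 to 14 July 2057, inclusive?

22 May 2057 is a Tuesday.
The range spans 54 days (inclusive of both endpoints).
54 = 7 × 7 + 5, so there are 7 full weeks plus 5 extra days.
Each full week contributes 2 weekend days (Sat, Sun): 7 × 2 = 14.
The 5 extra days are Tue, Wed, Thu, Fri, Sat — 1 of them qualifies.
Total: 14 + 1 = 15.

15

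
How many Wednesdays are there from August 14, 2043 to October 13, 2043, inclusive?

August 14, 2043 is a Friday.
That's 61 days from start to end, counting both.
61 = 7 × 8 + 5, so there are 8 full weeks plus 5 extra days.
Each full week contributes one Wednesday: 8 so far.
The 5 extra days are Fri, Sat, Sun, Mon, Tue — none qualify.
Total: 8 + 0 = 8.

8 Wednesdays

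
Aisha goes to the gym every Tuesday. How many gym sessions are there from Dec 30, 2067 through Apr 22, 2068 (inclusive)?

Dec 30, 2067 is a Friday.
From Dec 30, 2067 to Apr 22, 2068 is 115 days inclusive.
115 = 7 × 16 + 3, so there are 16 full weeks plus 3 extra days.
Each full week contributes one Tuesday: 16 so far.
The 3 extra days are Friday, Saturday, Sunday — none qualify.
Total: 16 + 0 = 16.

16 Tuesdays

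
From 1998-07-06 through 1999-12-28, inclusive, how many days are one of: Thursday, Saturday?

154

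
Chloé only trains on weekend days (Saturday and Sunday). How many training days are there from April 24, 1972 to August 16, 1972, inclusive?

32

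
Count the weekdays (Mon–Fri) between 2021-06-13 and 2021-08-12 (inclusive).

44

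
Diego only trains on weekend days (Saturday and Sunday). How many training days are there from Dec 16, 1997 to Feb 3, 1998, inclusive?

Dec 16, 1997 is a Tuesday.
That's 50 days from start to end, counting both.
50 = 7 × 7 + 1, so there are 7 full weeks plus 1 extra day.
Each full week contributes 2 weekend days (Sat, Sun): 7 × 2 = 14.
The 1 extra day is Tuesday — none qualify.
Total: 14 + 0 = 14.

14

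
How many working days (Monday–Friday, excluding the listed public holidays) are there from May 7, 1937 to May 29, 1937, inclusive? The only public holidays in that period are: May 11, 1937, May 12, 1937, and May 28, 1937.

13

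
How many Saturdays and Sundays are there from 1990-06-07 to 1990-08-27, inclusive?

1990-06-07 is a Thursday.
The range spans 82 days (inclusive of both endpoints).
82 = 7 × 11 + 5, so there are 11 full weeks plus 5 extra days.
Each full week contributes 2 weekend days (Sat, Sun): 11 × 2 = 22.
The 5 extra days are Thu, Fri, Sat, Sun, Mon — 2 of them qualify.
Total: 22 + 2 = 24.

24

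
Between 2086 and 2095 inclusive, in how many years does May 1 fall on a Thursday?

Day of week of May 1 in each year:
2086: Wed, 2087: Thu ✓, 2088: Sat, 2089: Sun, 2090: Mon, 2091: Tue, 2092: Thu ✓, 2093: Fri, 2094: Sat, 2095: Sun
Thursdays: 2087, 2092.

2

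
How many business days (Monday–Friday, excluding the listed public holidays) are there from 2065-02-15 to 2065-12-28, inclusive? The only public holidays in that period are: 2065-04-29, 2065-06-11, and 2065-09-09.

2065-02-15 is a Sunday.
The range spans 317 days (inclusive of both endpoints).
317 = 7 × 45 + 2, so there are 45 full weeks plus 2 extra days.
Each full week contributes 5 weekdays (Mon–Fri): 45 × 5 = 225.
The 2 extra days are Sun, Mon — 1 of them qualifies.
Total: 225 + 1 = 226.
Holidays: 2065-04-29 (Wed); 2065-06-11 (Thu); 2065-09-09 (Wed).
All 3 holidays fall on weekdays, so subtract 3.
Business days: 226 − 3 = 223.

223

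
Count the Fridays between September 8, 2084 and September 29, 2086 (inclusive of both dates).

September 8, 2084 is a Friday.
The range spans 752 days (inclusive of both endpoints).
752 = 7 × 107 + 3, so there are 107 full weeks plus 3 extra days.
Each full week contributes one Friday: 107 so far.
The 3 extra days are Friday, Saturday, Sunday — 1 of them qualifies.
Total: 107 + 1 = 108.

108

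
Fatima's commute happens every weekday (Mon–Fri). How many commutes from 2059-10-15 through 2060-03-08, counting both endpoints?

104 weekdays

2059-10-15 is a Wednesday.
That's 146 days from start to end, counting both.
146 = 7 × 20 + 6, so there are 20 full weeks plus 6 extra days.
Each full week contributes 5 weekdays (Mon–Fri): 20 × 5 = 100.
The 6 extra days are Wednesday, Thursday, Friday, Saturday, Sunday, Monday — 4 of them qualify.
Total: 100 + 4 = 104.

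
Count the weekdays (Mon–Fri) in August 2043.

21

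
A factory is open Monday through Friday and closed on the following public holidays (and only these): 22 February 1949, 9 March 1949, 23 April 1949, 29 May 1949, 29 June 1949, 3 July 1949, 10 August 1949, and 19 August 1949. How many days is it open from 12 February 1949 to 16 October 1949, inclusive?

170 working days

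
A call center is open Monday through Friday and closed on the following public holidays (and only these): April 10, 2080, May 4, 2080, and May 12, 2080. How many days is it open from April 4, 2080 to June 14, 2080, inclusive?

51

April 4, 2080 is a Thursday.
From April 4, 2080 to June 14, 2080 is 72 days inclusive.
72 = 7 × 10 + 2, so there are 10 full weeks plus 2 extra days.
Each full week contributes 5 weekdays (Mon–Fri): 10 × 5 = 50.
The 2 extra days are Thursday, Friday — 2 of them qualify.
Total: 50 + 2 = 52.
Holidays: April 10, 2080 (Wed); May 4, 2080 (Sat); May 12, 2080 (Sun).
1 of the 3 holidays fall on weekdays; the rest are weekends and were already excluded.
Business days: 52 − 1 = 51.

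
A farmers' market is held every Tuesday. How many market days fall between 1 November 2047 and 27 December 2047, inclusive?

1 November 2047 is a Friday.
The range spans 57 days (inclusive of both endpoints).
57 = 7 × 8 + 1, so there are 8 full weeks plus 1 extra day.
Each full week contributes one Tuesday: 8 so far.
The 1 extra day is Fri — none qualify.
Total: 8 + 0 = 8.

8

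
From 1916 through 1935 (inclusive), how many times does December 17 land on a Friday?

2

Day of week of December 17 in each year:
1916: Sun, 1917: Mon, 1918: Tue, 1919: Wed, 1920: Fri ✓, 1921: Sat, 1922: Sun, 1923: Mon, 1924: Wed, 1925: Thu, 1926: Fri ✓, 1927: Sat, 1928: Mon, 1929: Tue, 1930: Wed, 1931: Thu, 1932: Sat, 1933: Sun, 1934: Mon, 1935: Tue
Fridays: 1920, 1926.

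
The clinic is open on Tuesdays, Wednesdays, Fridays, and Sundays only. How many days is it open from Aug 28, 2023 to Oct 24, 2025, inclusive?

451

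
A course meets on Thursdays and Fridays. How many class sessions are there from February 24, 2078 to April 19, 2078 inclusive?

February 24, 2078 is a Thursday.
That's 55 days from start to end, counting both.
55 = 7 × 7 + 6, so there are 7 full weeks plus 6 extra days.
Each full week contributes 2 days from the set (Thu, Fri): 7 × 2 = 14.
The 6 extra days are Thursday, Friday, Saturday, Sunday, Monday, Tuesday — 2 of them qualify.
Total: 14 + 2 = 16.

16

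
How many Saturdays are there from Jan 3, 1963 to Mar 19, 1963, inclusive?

11

Jan 3, 1963 is a Thursday.
The range spans 76 days (inclusive of both endpoints).
76 = 7 × 10 + 6, so there are 10 full weeks plus 6 extra days.
Each full week contributes one Saturday: 10 so far.
The 6 extra days are Thursday, Friday, Saturday, Sunday, Monday, Tuesday — 1 of them qualifies.
Total: 10 + 1 = 11.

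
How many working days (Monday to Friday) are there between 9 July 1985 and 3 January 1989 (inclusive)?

9 July 1985 is a Tuesday.
That's 1275 days from start to end, counting both.
1275 = 7 × 182 + 1, so there are 182 full weeks plus 1 extra day.
Each full week contributes 5 weekdays (Mon–Fri): 182 × 5 = 910.
The 1 extra day is Tuesday — 1 of them qualifies.
Total: 910 + 1 = 911.

911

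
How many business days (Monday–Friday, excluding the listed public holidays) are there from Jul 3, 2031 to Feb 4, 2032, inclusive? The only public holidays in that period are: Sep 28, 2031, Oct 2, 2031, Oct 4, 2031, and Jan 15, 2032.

Jul 3, 2031 is a Thursday.
That's 217 days from start to end, counting both.
217 = 7 × 31, so the span is exactly 31 full weeks.
Each full week contributes 5 weekdays (Mon–Fri): 31 × 5 = 155.
Holidays: Sep 28, 2031 (Sun); Oct 2, 2031 (Thu); Oct 4, 2031 (Sat); Jan 15, 2032 (Thu).
2 of the 4 holidays fall on weekdays; the rest are weekends and were already excluded.
Business days: 155 − 2 = 153.

153 business days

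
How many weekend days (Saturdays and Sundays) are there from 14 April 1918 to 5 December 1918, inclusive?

67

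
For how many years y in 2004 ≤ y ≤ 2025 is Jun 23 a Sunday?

3

Day of week of June 23 in each year:
2004: Wed, 2005: Thu, 2006: Fri, 2007: Sat, 2008: Mon, 2009: Tue, 2010: Wed, 2011: Thu, 2012: Sat, 2013: Sun ✓, 2014: Mon, 2015: Tue, 2016: Thu, 2017: Fri, 2018: Sat, 2019: Sun ✓, 2020: Tue, 2021: Wed, 2022: Thu, 2023: Fri, 2024: Sun ✓, 2025: Mon
Sundays: 2013, 2019, 2024.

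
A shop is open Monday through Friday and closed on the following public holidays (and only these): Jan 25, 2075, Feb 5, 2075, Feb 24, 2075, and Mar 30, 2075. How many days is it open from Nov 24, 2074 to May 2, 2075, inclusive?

Nov 24, 2074 is a Saturday.
The range spans 160 days (inclusive of both endpoints).
160 = 7 × 22 + 6, so there are 22 full weeks plus 6 extra days.
Each full week contributes 5 weekdays (Mon–Fri): 22 × 5 = 110.
The 6 extra days are Saturday, Sunday, Monday, Tuesday, Wednesday, Thursday — 4 of them qualify.
Total: 110 + 4 = 114.
Holidays: Jan 25, 2075 (Fri); Feb 5, 2075 (Tue); Feb 24, 2075 (Sun); Mar 30, 2075 (Sat).
2 of the 4 holidays fall on weekdays; the rest are weekends and were already excluded.
Business days: 114 − 2 = 112.

112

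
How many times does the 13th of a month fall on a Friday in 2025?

The 13th falls on a Friday when the month's 13th has weekday Fri.
Jan 13 is Mon; Feb 13 is Thu; Mar 13 is Thu; Apr 13 is Sun; May 13 is Tue; Jun 13 is Fri ✓; Jul 13 is Sun; Aug 13 is Wed; Sep 13 is Sat; Oct 13 is Mon; Nov 13 is Thu; Dec 13 is Sat.
Friday the 13ths: Jun.

1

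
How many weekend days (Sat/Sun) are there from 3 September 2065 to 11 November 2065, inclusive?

3 September 2065 is a Thursday.
From 3 September 2065 to 11 November 2065 is 70 days inclusive.
70 = 7 × 10, so the span is exactly 10 full weeks.
Each full week contributes 2 weekend days (Sat, Sun): 10 × 2 = 20.

20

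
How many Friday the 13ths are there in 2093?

The 13th falls on a Friday when the month's 13th has weekday Fri.
Jan 13 is Tue; Feb 13 is Fri ✓; Mar 13 is Fri ✓; Apr 13 is Mon; May 13 is Wed; Jun 13 is Sat; Jul 13 is Mon; Aug 13 is Thu; Sep 13 is Sun; Oct 13 is Tue; Nov 13 is Fri ✓; Dec 13 is Sun.
Friday the 13ths: Feb, Mar, Nov.

3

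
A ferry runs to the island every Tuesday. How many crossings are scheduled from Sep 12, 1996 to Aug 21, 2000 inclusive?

205

Sep 12, 1996 is a Thursday.
The range spans 1440 days (inclusive of both endpoints).
1440 = 7 × 205 + 5, so there are 205 full weeks plus 5 extra days.
Each full week contributes one Tuesday: 205 so far.
The 5 extra days are Thursday, Friday, Saturday, Sunday, Monday — none qualify.
Total: 205 + 0 = 205.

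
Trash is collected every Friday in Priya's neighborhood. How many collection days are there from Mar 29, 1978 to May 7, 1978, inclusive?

Mar 29, 1978 is a Wednesday.
That's 40 days from start to end, counting both.
40 = 7 × 5 + 5, so there are 5 full weeks plus 5 extra days.
Each full week contributes one Friday: 5 so far.
The 5 extra days are Wednesday, Thursday, Friday, Saturday, Sunday — 1 of them qualifies.
Total: 5 + 1 = 6.

6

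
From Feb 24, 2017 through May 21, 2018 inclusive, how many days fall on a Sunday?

65

Feb 24, 2017 is a Friday.
That's 452 days from start to end, counting both.
452 = 7 × 64 + 4, so there are 64 full weeks plus 4 extra days.
Each full week contributes one Sunday: 64 so far.
The 4 extra days are Friday, Saturday, Sunday, Monday — 1 of them qualifies.
Total: 64 + 1 = 65.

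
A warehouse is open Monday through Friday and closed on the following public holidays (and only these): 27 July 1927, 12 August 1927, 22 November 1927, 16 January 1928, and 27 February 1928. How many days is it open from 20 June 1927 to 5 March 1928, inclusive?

20 June 1927 is a Monday.
That's 260 days from start to end, counting both.
260 = 7 × 37 + 1, so there are 37 full weeks plus 1 extra day.
Each full week contributes 5 weekdays (Mon–Fri): 37 × 5 = 185.
The 1 extra day is Mon — 1 of them qualifies.
Total: 185 + 1 = 186.
Holidays: 27 July 1927 (Wed); 12 August 1927 (Fri); 22 November 1927 (Tue); 16 January 1928 (Mon); 27 February 1928 (Mon).
All 5 holidays fall on weekdays, so subtract 5.
Business days: 186 − 5 = 181.

181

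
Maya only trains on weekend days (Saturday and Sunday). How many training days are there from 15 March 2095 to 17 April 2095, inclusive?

15 March 2095 is a Tuesday.
The range spans 34 days (inclusive of both endpoints).
34 = 7 × 4 + 6, so there are 4 full weeks plus 6 extra days.
Each full week contributes 2 weekend days (Sat, Sun): 4 × 2 = 8.
The 6 extra days are Tue, Wed, Thu, Fri, Sat, Sun — 2 of them qualify.
Total: 8 + 2 = 10.

10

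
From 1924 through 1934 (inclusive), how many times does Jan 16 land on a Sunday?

Day of week of January 16 in each year:
1924: Wed, 1925: Fri, 1926: Sat, 1927: Sun ✓, 1928: Mon, 1929: Wed, 1930: Thu, 1931: Fri, 1932: Sat, 1933: Mon, 1934: Tue
Sundays: 1927.

1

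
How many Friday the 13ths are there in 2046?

2

The 13th falls on a Friday when the month's 13th has weekday Fri.
Jan 13 is Sat; Feb 13 is Tue; Mar 13 is Tue; Apr 13 is Fri ✓; May 13 is Sun; Jun 13 is Wed; Jul 13 is Fri ✓; Aug 13 is Mon; Sep 13 is Thu; Oct 13 is Sat; Nov 13 is Tue; Dec 13 is Thu.
Friday the 13ths: Apr, Jul.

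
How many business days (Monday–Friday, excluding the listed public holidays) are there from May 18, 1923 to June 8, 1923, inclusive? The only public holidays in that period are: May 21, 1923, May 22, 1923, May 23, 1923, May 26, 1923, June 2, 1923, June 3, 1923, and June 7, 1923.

May 18, 1923 is a Friday.
From May 18, 1923 to June 8, 1923 is 22 days inclusive.
22 = 7 × 3 + 1, so there are 3 full weeks plus 1 extra day.
Each full week contributes 5 weekdays (Mon–Fri): 3 × 5 = 15.
The 1 extra day is Friday — 1 of them qualifies.
Total: 15 + 1 = 16.
Holidays: May 21, 1923 (Mon); May 22, 1923 (Tue); May 23, 1923 (Wed); May 26, 1923 (Sat); June 2, 1923 (Sat); June 3, 1923 (Sun); June 7, 1923 (Thu).
4 of the 7 holidays fall on weekdays; the rest are weekends and were already excluded.
Business days: 16 − 4 = 12.

12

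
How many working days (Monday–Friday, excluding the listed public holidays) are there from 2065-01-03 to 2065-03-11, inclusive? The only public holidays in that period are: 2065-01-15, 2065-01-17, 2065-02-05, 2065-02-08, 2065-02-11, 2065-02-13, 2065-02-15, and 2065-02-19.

2065-01-03 is a Saturday.
The range spans 68 days (inclusive of both endpoints).
68 = 7 × 9 + 5, so there are 9 full weeks plus 5 extra days.
Each full week contributes 5 weekdays (Mon–Fri): 9 × 5 = 45.
The 5 extra days are Sat, Sun, Mon, Tue, Wed — 3 of them qualify.
Total: 45 + 3 = 48.
Holidays: 2065-01-15 (Thu); 2065-01-17 (Sat); 2065-02-05 (Thu); 2065-02-08 (Sun); 2065-02-11 (Wed); 2065-02-13 (Fri); 2065-02-15 (Sun); 2065-02-19 (Thu).
5 of the 8 holidays fall on weekdays; the rest are weekends and were already excluded.
Business days: 48 − 5 = 43.

43 working days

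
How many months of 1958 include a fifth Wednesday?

5

A month has five Wednesdays exactly when Wednesday falls within its first (length − 28) days.
Jan: 31 days, starts Wed → 5 of Wed, Thu, Fri ✓
Feb: 28 days, starts Sat → 5 of (none)
Mar: 31 days, starts Sat → 5 of Sat, Sun, Mon
Apr: 30 days, starts Tue → 5 of Tue, Wed ✓
May: 31 days, starts Thu → 5 of Thu, Fri, Sat
Jun: 30 days, starts Sun → 5 of Sun, Mon
Jul: 31 days, starts Tue → 5 of Tue, Wed, Thu ✓
Aug: 31 days, starts Fri → 5 of Fri, Sat, Sun
Sep: 30 days, starts Mon → 5 of Mon, Tue
Oct: 31 days, starts Wed → 5 of Wed, Thu, Fri ✓
Nov: 30 days, starts Sat → 5 of Sat, Sun
Dec: 31 days, starts Mon → 5 of Mon, Tue, Wed ✓
Months with five Wednesdays: Jan, Apr, Jul, Oct, Dec.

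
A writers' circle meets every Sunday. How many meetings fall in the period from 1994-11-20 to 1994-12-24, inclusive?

5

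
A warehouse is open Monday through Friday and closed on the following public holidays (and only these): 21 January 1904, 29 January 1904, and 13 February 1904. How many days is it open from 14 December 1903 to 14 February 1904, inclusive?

14 December 1903 is a Monday.
From 14 December 1903 to 14 February 1904 is 63 days inclusive.
63 = 7 × 9, so the span is exactly 9 full weeks.
Each full week contributes 5 weekdays (Mon–Fri): 9 × 5 = 45.
Holidays: 21 January 1904 (Thu); 29 January 1904 (Fri); 13 February 1904 (Sat).
2 of the 3 holidays fall on weekdays; the rest are weekends and were already excluded.
Business days: 45 − 2 = 43.

43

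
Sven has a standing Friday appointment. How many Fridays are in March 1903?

March 1, 1903 is a Sunday.
From March 1, 1903 to March 31, 1903 is 31 days inclusive.
31 = 7 × 4 + 3, so there are 4 full weeks plus 3 extra days.
Each full week contributes one Friday: 4 so far.
The 3 extra days are Sunday, Monday, Tuesday — none qualify.
Total: 4 + 0 = 4.

4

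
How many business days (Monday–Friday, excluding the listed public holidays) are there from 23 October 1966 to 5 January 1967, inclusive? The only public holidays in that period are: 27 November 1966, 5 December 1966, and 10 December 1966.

53

23 October 1966 is a Sunday.
That's 75 days from start to end, counting both.
75 = 7 × 10 + 5, so there are 10 full weeks plus 5 extra days.
Each full week contributes 5 weekdays (Mon–Fri): 10 × 5 = 50.
The 5 extra days are Sunday, Monday, Tuesday, Wednesday, Thursday — 4 of them qualify.
Total: 50 + 4 = 54.
Holidays: 27 November 1966 (Sun); 5 December 1966 (Mon); 10 December 1966 (Sat).
1 of the 3 holidays fall on weekdays; the rest are weekends and were already excluded.
Business days: 54 − 1 = 53.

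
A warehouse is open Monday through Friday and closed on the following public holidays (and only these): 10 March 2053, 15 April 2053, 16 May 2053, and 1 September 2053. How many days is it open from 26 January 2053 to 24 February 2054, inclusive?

26 January 2053 is a Sunday.
That's 395 days from start to end, counting both.
395 = 7 × 56 + 3, so there are 56 full weeks plus 3 extra days.
Each full week contributes 5 weekdays (Mon–Fri): 56 × 5 = 280.
The 3 extra days are Sun, Mon, Tue — 2 of them qualify.
Total: 280 + 2 = 282.
Holidays: 10 March 2053 (Mon); 15 April 2053 (Tue); 16 May 2053 (Fri); 1 September 2053 (Mon).
All 4 holidays fall on weekdays, so subtract 4.
Business days: 282 − 4 = 278.

278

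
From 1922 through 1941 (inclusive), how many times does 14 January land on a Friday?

2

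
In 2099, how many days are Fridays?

52

January 1, 2099 is a Thursday.
From January 1, 2099 to December 31, 2099 is 365 days inclusive.
365 = 7 × 52 + 1, so there are 52 full weeks plus 1 extra day.
Each full week contributes one Friday: 52 so far.
The 1 extra day is Thu — none qualify.
Total: 52 + 0 = 52.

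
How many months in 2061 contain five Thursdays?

A month has five Thursdays exactly when Thursday falls within its first (length − 28) days.
Jan: 31 days, starts Sat → 5 of Sat, Sun, Mon
Feb: 28 days, starts Tue → 5 of (none)
Mar: 31 days, starts Tue → 5 of Tue, Wed, Thu ✓
Apr: 30 days, starts Fri → 5 of Fri, Sat
May: 31 days, starts Sun → 5 of Sun, Mon, Tue
Jun: 30 days, starts Wed → 5 of Wed, Thu ✓
Jul: 31 days, starts Fri → 5 of Fri, Sat, Sun
Aug: 31 days, starts Mon → 5 of Mon, Tue, Wed
Sep: 30 days, starts Thu → 5 of Thu, Fri ✓
Oct: 31 days, starts Sat → 5 of Sat, Sun, Mon
Nov: 30 days, starts Tue → 5 of Tue, Wed
Dec: 31 days, starts Thu → 5 of Thu, Fri, Sat ✓
Months with five Thursdays: Mar, Jun, Sep, Dec.

4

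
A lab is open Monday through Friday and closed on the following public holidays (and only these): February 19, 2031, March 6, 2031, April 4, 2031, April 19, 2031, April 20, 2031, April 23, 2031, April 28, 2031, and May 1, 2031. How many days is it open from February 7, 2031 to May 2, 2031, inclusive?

55

February 7, 2031 is a Friday.
From February 7, 2031 to May 2, 2031 is 85 days inclusive.
85 = 7 × 12 + 1, so there are 12 full weeks plus 1 extra day.
Each full week contributes 5 weekdays (Mon–Fri): 12 × 5 = 60.
The 1 extra day is Fri — 1 of them qualifies.
Total: 60 + 1 = 61.
Holidays: February 19, 2031 (Wed); March 6, 2031 (Thu); April 4, 2031 (Fri); April 19, 2031 (Sat); April 20, 2031 (Sun); April 23, 2031 (Wed); April 28, 2031 (Mon); May 1, 2031 (Thu).
6 of the 8 holidays fall on weekdays; the rest are weekends and were already excluded.
Business days: 61 − 6 = 55.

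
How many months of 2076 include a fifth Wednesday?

A month has five Wednesdays exactly when Wednesday falls within its first (length − 28) days.
Jan: 31 days, starts Wed → 5 of Wed, Thu, Fri ✓
Feb: 29 days, starts Sat → 5 of Sat
Mar: 31 days, starts Sun → 5 of Sun, Mon, Tue
Apr: 30 days, starts Wed → 5 of Wed, Thu ✓
May: 31 days, starts Fri → 5 of Fri, Sat, Sun
Jun: 30 days, starts Mon → 5 of Mon, Tue
Jul: 31 days, starts Wed → 5 of Wed, Thu, Fri ✓
Aug: 31 days, starts Sat → 5 of Sat, Sun, Mon
Sep: 30 days, starts Tue → 5 of Tue, Wed ✓
Oct: 31 days, starts Thu → 5 of Thu, Fri, Sat
Nov: 30 days, starts Sun → 5 of Sun, Mon
Dec: 31 days, starts Tue → 5 of Tue, Wed, Thu ✓
Months with five Wednesdays: Jan, Apr, Jul, Sep, Dec.

5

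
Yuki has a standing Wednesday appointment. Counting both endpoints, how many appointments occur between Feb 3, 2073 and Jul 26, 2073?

25

Feb 3, 2073 is a Friday.
The range spans 174 days (inclusive of both endpoints).
174 = 7 × 24 + 6, so there are 24 full weeks plus 6 extra days.
Each full week contributes one Wednesday: 24 so far.
The 6 extra days are Friday, Saturday, Sunday, Monday, Tuesday, Wednesday — 1 of them qualifies.
Total: 24 + 1 = 25.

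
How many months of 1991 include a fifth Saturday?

4

A month has five Saturdays exactly when Saturday falls within its first (length − 28) days.
Jan: 31 days, starts Tue → 5 of Tue, Wed, Thu
Feb: 28 days, starts Fri → 5 of (none)
Mar: 31 days, starts Fri → 5 of Fri, Sat, Sun ✓
Apr: 30 days, starts Mon → 5 of Mon, Tue
May: 31 days, starts Wed → 5 of Wed, Thu, Fri
Jun: 30 days, starts Sat → 5 of Sat, Sun ✓
Jul: 31 days, starts Mon → 5 of Mon, Tue, Wed
Aug: 31 days, starts Thu → 5 of Thu, Fri, Sat ✓
Sep: 30 days, starts Sun → 5 of Sun, Mon
Oct: 31 days, starts Tue → 5 of Tue, Wed, Thu
Nov: 30 days, starts Fri → 5 of Fri, Sat ✓
Dec: 31 days, starts Sun → 5 of Sun, Mon, Tue
Months with five Saturdays: Mar, Jun, Aug, Nov.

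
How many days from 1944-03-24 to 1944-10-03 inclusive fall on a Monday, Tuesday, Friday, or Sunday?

112

1944-03-24 is a Friday.
From 1944-03-24 to 1944-10-03 is 194 days inclusive.
194 = 7 × 27 + 5, so there are 27 full weeks plus 5 extra days.
Each full week contributes 4 days from the set (Mon, Tue, Fri, Sun): 27 × 4 = 108.
The 5 extra days are Fri, Sat, Sun, Mon, Tue — 4 of them qualify.
Total: 108 + 4 = 112.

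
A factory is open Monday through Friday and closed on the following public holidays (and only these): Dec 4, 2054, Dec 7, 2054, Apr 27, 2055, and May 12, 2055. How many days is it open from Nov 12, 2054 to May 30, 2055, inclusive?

Nov 12, 2054 is a Thursday.
The range spans 200 days (inclusive of both endpoints).
200 = 7 × 28 + 4, so there are 28 full weeks plus 4 extra days.
Each full week contributes 5 weekdays (Mon–Fri): 28 × 5 = 140.
The 4 extra days are Thu, Fri, Sat, Sun — 2 of them qualify.
Total: 140 + 2 = 142.
Holidays: Dec 4, 2054 (Fri); Dec 7, 2054 (Mon); Apr 27, 2055 (Tue); May 12, 2055 (Wed).
All 4 holidays fall on weekdays, so subtract 4.
Business days: 142 − 4 = 138.

138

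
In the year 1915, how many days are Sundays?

1915-01-01 is a Friday.
The range spans 365 days (inclusive of both endpoints).
365 = 7 × 52 + 1, so there are 52 full weeks plus 1 extra day.
Each full week contributes one Sunday: 52 so far.
The 1 extra day is Friday — none qualify.
Total: 52 + 0 = 52.

52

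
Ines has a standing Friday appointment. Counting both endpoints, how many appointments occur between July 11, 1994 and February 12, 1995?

July 11, 1994 is a Monday.
The range spans 217 days (inclusive of both endpoints).
217 = 7 × 31, so the span is exactly 31 full weeks.
Each full week contributes one Friday: 31 so far.
Total: 31.

31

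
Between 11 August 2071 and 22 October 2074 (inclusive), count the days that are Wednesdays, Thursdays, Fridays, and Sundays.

668

11 August 2071 is a Tuesday.
From 11 August 2071 to 22 October 2074 is 1169 days inclusive.
1169 = 7 × 167, so the span is exactly 167 full weeks.
Each full week contributes 4 days from the set (Wed, Thu, Fri, Sun): 167 × 4 = 668.
Total: 668.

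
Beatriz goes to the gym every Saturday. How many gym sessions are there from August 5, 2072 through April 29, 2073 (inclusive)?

August 5, 2072 is a Friday.
The range spans 268 days (inclusive of both endpoints).
268 = 7 × 38 + 2, so there are 38 full weeks plus 2 extra days.
Each full week contributes one Saturday: 38 so far.
The 2 extra days are Fri, Sat — 1 of them qualifies.
Total: 38 + 1 = 39.

39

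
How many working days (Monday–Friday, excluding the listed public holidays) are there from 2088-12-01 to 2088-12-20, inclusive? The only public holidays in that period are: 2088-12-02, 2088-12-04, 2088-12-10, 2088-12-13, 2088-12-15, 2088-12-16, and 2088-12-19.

9 working days

2088-12-01 is a Wednesday.
That's 20 days from start to end, counting both.
20 = 7 × 2 + 6, so there are 2 full weeks plus 6 extra days.
Each full week contributes 5 weekdays (Mon–Fri): 2 × 5 = 10.
The 6 extra days are Wed, Thu, Fri, Sat, Sun, Mon — 4 of them qualify.
Total: 10 + 4 = 14.
Holidays: 2088-12-02 (Thu); 2088-12-04 (Sat); 2088-12-10 (Fri); 2088-12-13 (Mon); 2088-12-15 (Wed); 2088-12-16 (Thu); 2088-12-19 (Sun).
5 of the 7 holidays fall on weekdays; the rest are weekends and were already excluded.
Business days: 14 − 5 = 9.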